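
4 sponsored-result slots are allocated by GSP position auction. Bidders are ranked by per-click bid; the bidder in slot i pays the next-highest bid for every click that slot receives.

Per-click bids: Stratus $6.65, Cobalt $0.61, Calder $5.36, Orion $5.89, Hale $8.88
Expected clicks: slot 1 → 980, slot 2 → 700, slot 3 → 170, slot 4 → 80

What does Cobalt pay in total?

Cobalt pays $0.00

Sorting advertisers: $8.88 (Hale) > $6.65 (Stratus) > $5.89 (Orion) > $5.36 (Calder) > $0.61 (Cobalt)
Cobalt ranks below slot 4 → no slot, pays nothing.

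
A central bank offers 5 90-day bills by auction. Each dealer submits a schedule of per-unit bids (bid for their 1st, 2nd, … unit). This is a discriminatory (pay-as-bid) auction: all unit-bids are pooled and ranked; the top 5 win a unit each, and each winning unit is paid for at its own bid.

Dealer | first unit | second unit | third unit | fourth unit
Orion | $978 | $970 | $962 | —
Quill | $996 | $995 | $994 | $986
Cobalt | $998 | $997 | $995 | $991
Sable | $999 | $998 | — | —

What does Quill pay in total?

Quill pays $996

All unit-bids, highest first — top 5: 999 (Sable-1), 998 (Cobalt-1), 998 (Sable-2), 997 (Cobalt-2), 996 (Quill-1)
Next rejected bid: $995 (not a price — pay-as-bid).
Quill's winning unit-bids: 996 = $996.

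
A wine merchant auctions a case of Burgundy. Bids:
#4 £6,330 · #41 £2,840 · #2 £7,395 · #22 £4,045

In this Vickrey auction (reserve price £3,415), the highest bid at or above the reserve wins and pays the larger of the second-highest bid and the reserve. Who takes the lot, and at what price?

#2 pays £6,330

Vickrey auction (reserve price £3,415): the highest bid at or above the reserve wins and pays the larger of the second-highest bid and the reserve.
Bids ranked: 7,395 (#2) > 6,330 (#4) > 4,045 (#22) > 2,840 (#41)
#2 has the top bid at or above the reserve (£7,395).
max(second-highest £6,330, reserve £3,415) = £6,330; the reserve does not bind.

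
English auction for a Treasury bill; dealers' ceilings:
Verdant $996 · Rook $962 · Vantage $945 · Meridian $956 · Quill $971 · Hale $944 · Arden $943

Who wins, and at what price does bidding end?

Verdant wins at $971

Sorting limits: 996 (Verdant) > 971 (Quill) > 962 (Rook) > 956 (Meridian) > 945 (Vantage) > 944 (Hale) > …
Quill is the last rival to drop out, at $971; Verdant remains and wins at that price.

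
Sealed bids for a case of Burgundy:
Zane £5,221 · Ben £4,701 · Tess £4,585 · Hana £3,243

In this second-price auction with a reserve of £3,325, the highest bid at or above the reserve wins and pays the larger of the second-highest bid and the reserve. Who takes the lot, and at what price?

Zane pays £4,701

Second-price auction with a reserve of £3,325: the highest bid at or above the reserve wins and pays the larger of the second-highest bid and the reserve.
Sorting bids: 5,221 (Zane) > 4,701 (Ben) > 4,585 (Tess) > 3,243 (Hana)
Zane has the top bid at or above the reserve (£5,221).
Second-highest bid £4,701 exceeds the reserve £3,325 → payment £4,701.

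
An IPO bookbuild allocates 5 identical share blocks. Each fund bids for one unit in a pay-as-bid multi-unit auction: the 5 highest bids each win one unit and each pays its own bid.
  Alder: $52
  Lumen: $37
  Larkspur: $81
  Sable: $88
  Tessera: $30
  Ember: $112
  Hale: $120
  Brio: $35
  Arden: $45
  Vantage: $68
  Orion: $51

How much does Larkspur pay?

Sorting: 120 (Hale), 112 (Ember), 88 (Sable), 81 (Larkspur), 68 (Vantage), 52 (Alder), 51 (Orion), …
Top 5: Hale, Ember, Sable, Larkspur, Vantage.
Larkspur wins → own bid $81.

Larkspur pays $81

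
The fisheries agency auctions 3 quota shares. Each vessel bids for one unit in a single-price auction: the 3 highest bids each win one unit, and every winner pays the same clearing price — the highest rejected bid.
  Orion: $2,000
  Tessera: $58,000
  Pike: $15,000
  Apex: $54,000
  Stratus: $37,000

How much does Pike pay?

Ordering the bids: 58,000 (Tessera), 54,000 (Apex), 37,000 (Stratus), 15,000 (Pike), 2,000 (Orion)
Winners (3 units): Tessera, Apex, Stratus.
Highest unsuccessful bid: $15,000 → clearing price.
Pike does not win → pays $0.

Pike pays $0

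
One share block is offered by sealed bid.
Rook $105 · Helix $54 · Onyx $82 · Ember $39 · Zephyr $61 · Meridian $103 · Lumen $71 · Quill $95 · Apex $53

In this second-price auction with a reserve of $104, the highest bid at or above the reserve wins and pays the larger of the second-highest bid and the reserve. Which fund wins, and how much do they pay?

Second-price auction with a reserve of $104: the highest bid at or above the reserve wins and pays the larger of the second-highest bid and the reserve.
Bids ranked: 105 (Rook) > 103 (Meridian) > 95 (Quill) > 82 (Onyx) > 71 (Lumen) > 61 (Zephyr) > …
Rook has the top bid at or above the reserve ($105).
max(second-highest $103, reserve $104) = $104.

Rook pays $104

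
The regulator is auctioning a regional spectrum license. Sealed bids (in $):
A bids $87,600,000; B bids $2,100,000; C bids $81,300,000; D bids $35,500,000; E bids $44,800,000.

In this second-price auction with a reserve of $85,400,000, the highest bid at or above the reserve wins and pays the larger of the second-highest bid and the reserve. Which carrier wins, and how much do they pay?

A pays $85,400,000

Bids ranked: 87,600,000 (A) > 81,300,000 (C) > 44,800,000 (E) > 35,500,000 (D) > 2,100,000 (B)
A has the top bid at or above the reserve ($87,600,000).
Second-highest bid $81,300,000 is below the reserve $85,400,000, so the reserve binds → payment $85,400,000.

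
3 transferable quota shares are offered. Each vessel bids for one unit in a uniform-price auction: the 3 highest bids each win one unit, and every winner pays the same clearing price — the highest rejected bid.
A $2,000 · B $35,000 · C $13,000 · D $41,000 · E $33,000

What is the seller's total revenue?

Ordering the bids: 41,000 (D), 35,000 (B), 33,000 (E), 13,000 (C), 2,000 (A)
Top 3: D, B, E.
First losing bid is C's $13,000, which sets the uniform price.
Total revenue = 3 × $13,000 = $39,000.

Total revenue: $39,000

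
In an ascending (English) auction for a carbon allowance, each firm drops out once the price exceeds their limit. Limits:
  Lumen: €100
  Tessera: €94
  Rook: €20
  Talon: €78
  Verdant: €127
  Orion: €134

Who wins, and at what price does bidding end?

Rule: the price rises until one bidder remains; the winner pays the price at which the last rival dropped out.
Limits ranked: 134 (Orion) > 127 (Verdant) > 100 (Lumen) > 94 (Tessera) > 78 (Talon) > 20 (Rook)
Bidding ends when Verdant exits at €127; Orion takes it.

Orion wins at €127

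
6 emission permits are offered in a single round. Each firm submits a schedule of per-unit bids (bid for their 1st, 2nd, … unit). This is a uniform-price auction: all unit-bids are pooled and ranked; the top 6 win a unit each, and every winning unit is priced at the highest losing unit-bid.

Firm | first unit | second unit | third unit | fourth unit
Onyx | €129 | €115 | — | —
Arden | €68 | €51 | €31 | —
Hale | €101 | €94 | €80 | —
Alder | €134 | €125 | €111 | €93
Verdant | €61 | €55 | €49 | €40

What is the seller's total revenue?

Pooled unit-bids ranked (top 6): 134 (Alder-1), 129 (Onyx-1), 125 (Alder-2), 115 (Onyx-2), 111 (Alder-3), 101 (Hale-1)
The (k+1)-th unit-bid is €94.
Allocation: Alder 3, Hale 1, Onyx 2. Every unit priced at €94.
Revenue = 6 × 94 = €564.

Total revenue: €564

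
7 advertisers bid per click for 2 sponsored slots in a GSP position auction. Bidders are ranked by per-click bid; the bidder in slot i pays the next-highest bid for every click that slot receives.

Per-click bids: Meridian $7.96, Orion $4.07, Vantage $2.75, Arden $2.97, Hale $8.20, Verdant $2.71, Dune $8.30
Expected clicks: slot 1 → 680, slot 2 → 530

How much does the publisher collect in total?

Total revenue: $9794.80

Ranked by bid: $8.30 (Dune) > $8.20 (Hale) > $7.96 (Meridian) > …
Slot 1: Dune pays $8.20 × 680 = $5576.00
Slot 2: Hale pays $7.96 × 530 = $4218.80
Total = $9794.80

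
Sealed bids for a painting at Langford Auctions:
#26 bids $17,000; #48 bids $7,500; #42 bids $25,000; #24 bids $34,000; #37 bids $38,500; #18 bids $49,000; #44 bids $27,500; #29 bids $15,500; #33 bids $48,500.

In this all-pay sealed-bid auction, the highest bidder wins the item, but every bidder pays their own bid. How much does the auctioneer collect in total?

Sorting bids: 49,000 (#18) > 48,500 (#33) > 38,500 (#37) > 34,000 (#24) > 27,500 (#44) > 25,000 (#42) > …
Every bidder forfeits their bid regardless of winning.
Revenue = 17,000 + 7,500 + 25,000 + 34,000 + 38,500 + 49,000 + 27,500 + 15,500 + 48,500 = $262,500.

Total revenue: $262,500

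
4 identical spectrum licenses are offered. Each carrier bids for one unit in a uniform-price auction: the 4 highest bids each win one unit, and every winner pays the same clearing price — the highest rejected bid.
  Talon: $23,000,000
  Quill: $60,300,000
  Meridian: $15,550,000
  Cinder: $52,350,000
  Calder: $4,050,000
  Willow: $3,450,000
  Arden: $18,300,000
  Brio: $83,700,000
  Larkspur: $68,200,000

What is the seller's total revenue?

Sorting: 83,700,000 (Brio), 68,200,000 (Larkspur), 60,300,000 (Quill), 52,350,000 (Cinder), 23,000,000 (Talon), 18,300,000 (Arden), …
Winners (4 units): Brio, Larkspur, Quill, Cinder.
Highest unsuccessful bid: $23,000,000 → clearing price.
Total revenue = 4 × $23,000,000 = $92,000,000.

Total revenue: $92,000,000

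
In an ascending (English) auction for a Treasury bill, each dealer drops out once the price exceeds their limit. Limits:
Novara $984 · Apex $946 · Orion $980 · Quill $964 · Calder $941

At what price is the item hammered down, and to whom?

Novara wins at $980

Limits ranked: 984 (Novara) > 980 (Orion) > 964 (Quill) > 946 (Apex) > 941 (Calder)
Bidding ends when Orion exits at $980; Novara takes it.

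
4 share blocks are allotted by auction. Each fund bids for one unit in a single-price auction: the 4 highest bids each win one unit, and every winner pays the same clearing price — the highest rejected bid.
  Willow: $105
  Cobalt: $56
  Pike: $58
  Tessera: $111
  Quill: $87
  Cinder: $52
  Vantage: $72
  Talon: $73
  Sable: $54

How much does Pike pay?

Sorting: 111 (Tessera), 105 (Willow), 87 (Quill), 73 (Talon), 72 (Vantage), 58 (Pike), …
Top 4: Tessera, Willow, Quill, Talon.
Highest unsuccessful bid: $72 → clearing price.
Pike does not win → pays $0.

Pike pays $0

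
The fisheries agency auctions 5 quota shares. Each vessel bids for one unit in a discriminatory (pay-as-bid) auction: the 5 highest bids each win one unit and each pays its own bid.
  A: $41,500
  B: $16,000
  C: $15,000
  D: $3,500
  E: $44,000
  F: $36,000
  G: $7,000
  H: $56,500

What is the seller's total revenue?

Ordering the bids: 56,500 (H), 44,000 (E), 41,500 (A), 36,000 (F), 16,000 (B), 15,000 (C), 7,000 (G), …
Top 5: H, E, A, F, B.
Total revenue = 56,500 + 44,000 + 41,500 + 36,000 + 16,000 = $194,000.

Total revenue: $194,000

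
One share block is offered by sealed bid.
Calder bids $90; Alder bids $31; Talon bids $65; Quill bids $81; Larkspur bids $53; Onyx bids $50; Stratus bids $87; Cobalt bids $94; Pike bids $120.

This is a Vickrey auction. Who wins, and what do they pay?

Pike pays $94

Vickrey auction: the highest bidder wins and pays the second-highest bid.
Sorting bids: 120 (Pike) > 94 (Cobalt) > 90 (Calder) > 87 (Stratus) > 81 (Quill) > 65 (Talon) > …
Pike is highest; pays the second-highest bid, $94.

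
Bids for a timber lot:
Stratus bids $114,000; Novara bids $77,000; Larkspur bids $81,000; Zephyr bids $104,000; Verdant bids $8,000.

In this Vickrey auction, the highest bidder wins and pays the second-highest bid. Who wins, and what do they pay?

Sorting bids: 114,000 (Stratus) > 104,000 (Zephyr) > 81,000 (Larkspur) > 77,000 (Novara) > 8,000 (Verdant)
Stratus wins with the highest bid; price is set by the runner-up at $104,000.

Stratus pays $104,000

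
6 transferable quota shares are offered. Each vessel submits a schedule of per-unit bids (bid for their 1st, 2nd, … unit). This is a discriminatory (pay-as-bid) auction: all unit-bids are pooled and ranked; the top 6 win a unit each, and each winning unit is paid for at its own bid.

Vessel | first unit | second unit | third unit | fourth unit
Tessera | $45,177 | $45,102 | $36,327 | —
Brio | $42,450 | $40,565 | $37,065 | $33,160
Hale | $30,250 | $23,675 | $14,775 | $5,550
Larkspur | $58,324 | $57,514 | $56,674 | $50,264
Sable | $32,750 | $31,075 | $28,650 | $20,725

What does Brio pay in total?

Brio pays $0

Merging the schedules and taking the best 6: 58,324 (Larkspur-1), 57,514 (Larkspur-2), 56,674 (Larkspur-3), 50,264 (Larkspur-4), 45,177 (Tessera-1), 45,102 (Tessera-2)
Next rejected bid: $42,450 (not a price — pay-as-bid).
Brio wins no units.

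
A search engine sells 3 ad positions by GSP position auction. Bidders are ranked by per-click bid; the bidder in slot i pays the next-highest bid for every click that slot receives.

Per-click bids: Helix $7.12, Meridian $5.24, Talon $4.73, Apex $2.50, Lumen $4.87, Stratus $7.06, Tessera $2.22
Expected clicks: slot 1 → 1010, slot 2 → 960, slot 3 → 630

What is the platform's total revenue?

Ranked by bid: $7.12 (Helix) > $7.06 (Stratus) > $5.24 (Meridian) > $4.87 (Lumen) > …
Slot 1: Helix pays $7.06 × 1010 = $7130.60
Slot 2: Stratus pays $5.24 × 960 = $5030.40
Slot 3: Meridian pays $4.87 × 630 = $3068.10
Total = $15229.10

Total revenue: $15229.10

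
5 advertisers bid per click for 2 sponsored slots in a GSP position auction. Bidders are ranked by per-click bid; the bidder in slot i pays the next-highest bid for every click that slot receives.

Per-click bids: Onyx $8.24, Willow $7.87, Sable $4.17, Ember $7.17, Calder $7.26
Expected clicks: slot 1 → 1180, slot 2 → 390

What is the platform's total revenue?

Total revenue: $12118.00

Per-click bids in order: $8.24 (Onyx) > $7.87 (Willow) > $7.26 (Calder) > …
Slot 1: Onyx pays $7.87 × 1180 = $9286.60
Slot 2: Willow pays $7.26 × 390 = $2831.40
Total = $12118.00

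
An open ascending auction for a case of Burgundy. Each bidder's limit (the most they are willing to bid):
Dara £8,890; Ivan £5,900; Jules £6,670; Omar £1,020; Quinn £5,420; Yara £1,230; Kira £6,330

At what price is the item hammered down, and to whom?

Dara wins at £6,670

Rule: the price rises until one bidder remains; the winner pays the price at which the last rival dropped out.
Sorting limits: 8,890 (Dara) > 6,670 (Jules) > 6,330 (Kira) > 5,900 (Ivan) > 5,420 (Quinn) > 1,230 (Yara) > …
Once the price passes £6,670, only Dara is left; the hammer falls at Jules's limit of £6,670.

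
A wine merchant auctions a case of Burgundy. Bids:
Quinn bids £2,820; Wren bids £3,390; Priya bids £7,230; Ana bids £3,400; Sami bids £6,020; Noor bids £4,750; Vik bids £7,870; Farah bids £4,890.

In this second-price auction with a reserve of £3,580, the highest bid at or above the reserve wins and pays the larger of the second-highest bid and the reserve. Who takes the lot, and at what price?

Bids in order: 7,870 (Vik) > 7,230 (Priya) > 6,020 (Sami) > 4,890 (Farah) > 4,750 (Noor) > 3,400 (Ana) > …
Highest eligible bid: Vik at £7,870.
max(second-highest £7,230, reserve £3,580) = £7,230; the reserve does not bind.

Vik pays £7,230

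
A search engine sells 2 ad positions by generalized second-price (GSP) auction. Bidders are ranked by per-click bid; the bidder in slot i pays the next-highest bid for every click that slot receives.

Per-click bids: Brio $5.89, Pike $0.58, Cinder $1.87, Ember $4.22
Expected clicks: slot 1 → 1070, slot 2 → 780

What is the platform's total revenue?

Total revenue: $5974.00

Per-click bids in order: $5.89 (Brio) > $4.22 (Ember) > $1.87 (Cinder) > …
Slot 1: Brio pays $4.22 × 1070 = $4515.40
Slot 2: Ember pays $1.87 × 780 = $1458.60
Total = $5974.00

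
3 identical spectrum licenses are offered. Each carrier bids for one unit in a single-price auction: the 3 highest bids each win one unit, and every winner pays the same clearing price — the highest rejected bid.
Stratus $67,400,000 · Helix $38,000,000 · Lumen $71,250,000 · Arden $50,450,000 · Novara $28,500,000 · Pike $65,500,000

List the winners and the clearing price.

Lumen, Stratus, Pike; each pays $50,450,000

Ordering the bids: 71,250,000 (Lumen), 67,400,000 (Stratus), 65,500,000 (Pike), 50,450,000 (Arden), 38,000,000 (Helix), …
Winners (3 units): Lumen, Stratus, Pike.
Clearing price = highest rejected bid = $50,450,000.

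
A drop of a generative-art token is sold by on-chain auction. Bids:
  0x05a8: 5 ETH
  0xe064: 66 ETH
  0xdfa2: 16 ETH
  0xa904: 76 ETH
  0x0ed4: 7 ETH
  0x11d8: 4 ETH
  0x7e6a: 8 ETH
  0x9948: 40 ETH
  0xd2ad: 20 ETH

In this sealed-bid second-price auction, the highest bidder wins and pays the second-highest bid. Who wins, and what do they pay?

Sorting bids: 76 (0xa904) > 66 (0xe064) > 40 (0x9948) > 20 (0xd2ad) > 16 (0xdfa2) > 8 (0x7e6a) > …
Second-price: 0xa904 pays 0xe064's bid of 66 ETH.

0xa904 pays 66 ETH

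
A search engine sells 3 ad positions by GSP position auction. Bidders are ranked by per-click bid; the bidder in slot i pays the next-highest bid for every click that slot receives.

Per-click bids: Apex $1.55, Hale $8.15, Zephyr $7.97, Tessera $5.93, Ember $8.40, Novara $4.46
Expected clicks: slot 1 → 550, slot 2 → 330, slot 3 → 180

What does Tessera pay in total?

Tessera pays $0.00

Sorting advertisers: $8.40 (Ember) > $8.15 (Hale) > $7.97 (Zephyr) > $5.93 (Tessera) > …
Tessera ranks below slot 3 → no slot, pays nothing.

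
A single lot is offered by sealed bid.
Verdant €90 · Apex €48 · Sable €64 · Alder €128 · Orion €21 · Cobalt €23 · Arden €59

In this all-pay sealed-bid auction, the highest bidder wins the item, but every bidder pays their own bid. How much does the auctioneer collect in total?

Total revenue: €433

Rule: the highest bidder wins the item, but every bidder pays their own bid.
Bids ranked: 128 (Alder) > 90 (Verdant) > 64 (Sable) > 59 (Arden) > 48 (Apex) > 23 (Cobalt) > …
Every bidder forfeits their bid regardless of winning.
Revenue = 90 + 48 + 64 + 128 + 21 + 23 + 59 = €433.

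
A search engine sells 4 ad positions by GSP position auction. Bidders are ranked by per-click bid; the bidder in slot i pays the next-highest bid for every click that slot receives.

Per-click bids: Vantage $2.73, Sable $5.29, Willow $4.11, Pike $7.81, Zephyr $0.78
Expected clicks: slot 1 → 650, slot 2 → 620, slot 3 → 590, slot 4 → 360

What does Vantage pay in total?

Per-click bids in order: $7.81 (Pike) > $5.29 (Sable) > $4.11 (Willow) > $2.73 (Vantage) > $0.78 (Zephyr)
Vantage holds slot 4 → pays next bid $0.78 × 360 clicks = $280.80.

Vantage pays $280.80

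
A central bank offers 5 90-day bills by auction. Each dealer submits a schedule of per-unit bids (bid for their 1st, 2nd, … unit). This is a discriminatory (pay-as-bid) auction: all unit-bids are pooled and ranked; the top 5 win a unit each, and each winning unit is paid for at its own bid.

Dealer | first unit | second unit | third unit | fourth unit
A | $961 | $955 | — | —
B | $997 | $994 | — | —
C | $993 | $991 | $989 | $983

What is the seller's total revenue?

Total revenue: $4,964

Merging the schedules and taking the best 5: 997 (B-1), 994 (B-2), 993 (C-1), 991 (C-2), 989 (C-3)
Next rejected bid: $983 (not a price — pay-as-bid).
Each winning unit pays its own bid.
Revenue = 997 + 994 + 993 + 991 + 989 = $4,964.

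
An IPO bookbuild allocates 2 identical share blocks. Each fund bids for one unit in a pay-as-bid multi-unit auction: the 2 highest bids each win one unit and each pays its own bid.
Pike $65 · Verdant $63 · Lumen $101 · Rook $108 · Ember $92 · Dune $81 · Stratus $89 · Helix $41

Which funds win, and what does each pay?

Sorting: 108 (Rook), 101 (Lumen), 92 (Ember), 89 (Stratus), …
Winners (2 units): Rook, Lumen.
Each winner pays its own bid: Rook $108, Lumen $101.

Rook $108, Lumen $101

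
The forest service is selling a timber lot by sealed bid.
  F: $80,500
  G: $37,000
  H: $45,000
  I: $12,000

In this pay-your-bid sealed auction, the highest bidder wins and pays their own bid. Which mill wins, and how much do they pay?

F pays $80,500

Bids in order: 80,500 (F) > 45,000 (H) > 37,000 (G) > 12,000 (I)
First-price: F pays what they bid, $80,500.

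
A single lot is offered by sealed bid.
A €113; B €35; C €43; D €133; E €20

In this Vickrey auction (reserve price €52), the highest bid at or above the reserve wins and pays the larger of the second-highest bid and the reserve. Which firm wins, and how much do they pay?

D pays €113

Bids ranked: 133 (D) > 113 (A) > 43 (C) > 35 (B) > 20 (E)
D has the top bid at or above the reserve (€133).
Second-highest bid €113 exceeds the reserve €52 → payment €113.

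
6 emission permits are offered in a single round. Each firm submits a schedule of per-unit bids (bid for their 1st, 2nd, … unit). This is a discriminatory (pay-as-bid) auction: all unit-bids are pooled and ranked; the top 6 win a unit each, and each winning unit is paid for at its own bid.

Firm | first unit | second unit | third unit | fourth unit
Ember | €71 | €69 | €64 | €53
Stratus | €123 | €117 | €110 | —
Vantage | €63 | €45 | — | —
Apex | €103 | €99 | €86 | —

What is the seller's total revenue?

Merging the schedules and taking the best 6: 123 (Stratus-1), 117 (Stratus-2), 110 (Stratus-3), 103 (Apex-1), 99 (Apex-2), 86 (Apex-3)
Next rejected bid: €71 (not a price — pay-as-bid).
Each winning unit pays its own bid.
Revenue = 123 + 117 + 110 + 103 + 99 + 86 = €638.

Total revenue: €638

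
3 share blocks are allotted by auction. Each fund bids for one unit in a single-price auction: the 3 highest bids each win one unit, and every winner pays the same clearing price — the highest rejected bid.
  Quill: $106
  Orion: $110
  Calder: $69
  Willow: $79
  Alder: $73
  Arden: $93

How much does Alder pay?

Alder pays $0

Ordering the bids: 110 (Orion), 106 (Quill), 93 (Arden), 79 (Willow), 73 (Alder), …
The 3 highest are Orion, Quill, Arden.
Highest unsuccessful bid: $79 → clearing price.
Alder does not win → pays $0.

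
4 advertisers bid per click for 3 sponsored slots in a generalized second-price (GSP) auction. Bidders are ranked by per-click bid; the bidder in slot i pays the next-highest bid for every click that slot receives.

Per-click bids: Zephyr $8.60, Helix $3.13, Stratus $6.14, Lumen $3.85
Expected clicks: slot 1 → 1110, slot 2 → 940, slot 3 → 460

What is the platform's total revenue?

Total revenue: $11874.20

Sorting advertisers: $8.60 (Zephyr) > $6.14 (Stratus) > $3.85 (Lumen) > $3.13 (Helix)
Slot 1: Zephyr pays $6.14 × 1110 = $6815.40
Slot 2: Stratus pays $3.85 × 940 = $3619.00
Slot 3: Lumen pays $3.13 × 460 = $1439.80
Total = $11874.20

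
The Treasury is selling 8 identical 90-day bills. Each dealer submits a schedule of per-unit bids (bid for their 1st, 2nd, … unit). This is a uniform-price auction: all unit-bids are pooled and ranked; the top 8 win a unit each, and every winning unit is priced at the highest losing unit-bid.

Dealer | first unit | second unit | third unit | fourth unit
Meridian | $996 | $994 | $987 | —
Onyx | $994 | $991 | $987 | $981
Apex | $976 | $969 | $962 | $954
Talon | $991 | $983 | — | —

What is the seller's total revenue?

Merging the schedules and taking the best 8: 996 (Meridian-1), 994 (Meridian-2), 994 (Onyx-1), 991 (Onyx-2), 991 (Talon-1), 987 (Meridian-3), 987 (Onyx-3), 983 (Talon-2)
First bid not allocated: $981.
Allocation: Meridian 3, Onyx 3, Talon 2. Every unit priced at $981.
Revenue = 8 × 981 = $7,848.

Total revenue: $7,848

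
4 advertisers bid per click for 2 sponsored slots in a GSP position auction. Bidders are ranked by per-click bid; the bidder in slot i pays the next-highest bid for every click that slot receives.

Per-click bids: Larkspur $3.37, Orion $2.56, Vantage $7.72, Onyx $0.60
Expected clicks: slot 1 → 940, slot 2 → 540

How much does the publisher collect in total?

Ranked by bid: $7.72 (Vantage) > $3.37 (Larkspur) > $2.56 (Orion) > …
Slot 1: Vantage pays $3.37 × 940 = $3167.80
Slot 2: Larkspur pays $2.56 × 540 = $1382.40
Total = $4550.20

Total revenue: $4550.20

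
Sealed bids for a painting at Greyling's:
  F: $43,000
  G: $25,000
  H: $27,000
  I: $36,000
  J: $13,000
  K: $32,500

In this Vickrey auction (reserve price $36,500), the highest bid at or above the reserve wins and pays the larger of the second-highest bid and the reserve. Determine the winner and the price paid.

Rule: the highest bid at or above the reserve wins and pays the larger of the second-highest bid and the reserve.
Sorting bids: 43,000 (F) > 36,000 (I) > 32,500 (K) > 27,000 (H) > 25,000 (G) > 13,000 (J)
F has the top bid at or above the reserve ($43,000).
Second-highest bid $36,000 is below the reserve $36,500, so the reserve binds → payment $36,500.

F pays $36,500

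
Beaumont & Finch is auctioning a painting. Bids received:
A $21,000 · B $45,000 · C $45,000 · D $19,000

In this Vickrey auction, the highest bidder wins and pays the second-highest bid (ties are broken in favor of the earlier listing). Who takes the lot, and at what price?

Vickrey auction: the highest bidder wins and pays the second-highest bid.
Bids in order: 45,000 (B) > 45,000 (C) > 21,000 (A) > 19,000 (D)
Tie at $45,000 → B wins by tie-break.
Second-price: B pays C's bid of $45,000.

B pays $45,000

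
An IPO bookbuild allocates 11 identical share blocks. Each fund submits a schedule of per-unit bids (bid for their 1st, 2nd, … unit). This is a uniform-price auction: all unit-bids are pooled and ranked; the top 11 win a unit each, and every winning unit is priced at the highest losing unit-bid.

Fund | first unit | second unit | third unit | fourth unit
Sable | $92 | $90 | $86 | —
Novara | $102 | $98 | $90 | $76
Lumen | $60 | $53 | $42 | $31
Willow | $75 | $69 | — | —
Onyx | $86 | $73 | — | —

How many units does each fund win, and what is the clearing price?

Merging the schedules and taking the best 11: 102 (Novara-1), 98 (Novara-2), 92 (Sable-1), 90 (Sable-2), 90 (Novara-3), 86 (Sable-3), 86 (Onyx-1), 76 (Novara-4), 75 (Willow-1), 73 (Onyx-2), 69 (Willow-2)
The (k+1)-th unit-bid is $60.
Allocation: Novara 4, Onyx 2, Sable 3, Willow 2.

Novara 4, Onyx 2, Sable 3, Willow 2; clearing price $60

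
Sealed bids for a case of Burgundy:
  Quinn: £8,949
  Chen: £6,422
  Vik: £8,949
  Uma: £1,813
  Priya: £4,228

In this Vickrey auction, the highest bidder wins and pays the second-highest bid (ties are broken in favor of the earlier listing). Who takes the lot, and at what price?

Bids in order: 8,949 (Quinn) > 8,949 (Vik) > 6,422 (Chen) > 4,228 (Priya) > 1,813 (Uma)
Tie at £8,949 → Quinn wins by tie-break.
Quinn wins with the highest bid; price is set by the runner-up at £8,949.

Quinn pays £8,949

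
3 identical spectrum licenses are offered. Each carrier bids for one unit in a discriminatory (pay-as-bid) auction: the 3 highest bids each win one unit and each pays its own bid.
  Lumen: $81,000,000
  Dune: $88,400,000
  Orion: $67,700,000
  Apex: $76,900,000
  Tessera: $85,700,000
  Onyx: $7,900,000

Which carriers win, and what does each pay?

Sorting: 88,400,000 (Dune), 85,700,000 (Tessera), 81,000,000 (Lumen), 76,900,000 (Apex), 67,700,000 (Orion), …
Top 3: Dune, Tessera, Lumen.
Each winner pays its own bid: Dune $88,400,000, Tessera $85,700,000, Lumen $81,000,000.

Dune $88,400,000, Tessera $85,700,000, Lumen $81,000,000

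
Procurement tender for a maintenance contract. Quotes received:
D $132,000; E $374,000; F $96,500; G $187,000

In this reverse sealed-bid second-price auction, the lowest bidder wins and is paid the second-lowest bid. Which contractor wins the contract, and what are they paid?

F is paid $132,000

Bids in order: 96,500 (F) < 132,000 (D) < 187,000 (G) < 374,000 (E)
F is lowest; is paid the second-lowest bid, $132,000.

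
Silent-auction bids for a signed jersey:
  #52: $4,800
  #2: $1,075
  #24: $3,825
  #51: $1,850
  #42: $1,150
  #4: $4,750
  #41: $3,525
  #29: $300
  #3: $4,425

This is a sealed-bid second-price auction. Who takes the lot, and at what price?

Sealed-bid second-price auction: the highest bidder wins and pays the second-highest bid.
Bids ranked: 4,800 (#52) > 4,750 (#4) > 4,425 (#3) > 3,825 (#24) > 3,525 (#41) > 1,850 (#51) > …
#52 wins with the highest bid; price is set by the runner-up at $4,750.

#52 pays $4,750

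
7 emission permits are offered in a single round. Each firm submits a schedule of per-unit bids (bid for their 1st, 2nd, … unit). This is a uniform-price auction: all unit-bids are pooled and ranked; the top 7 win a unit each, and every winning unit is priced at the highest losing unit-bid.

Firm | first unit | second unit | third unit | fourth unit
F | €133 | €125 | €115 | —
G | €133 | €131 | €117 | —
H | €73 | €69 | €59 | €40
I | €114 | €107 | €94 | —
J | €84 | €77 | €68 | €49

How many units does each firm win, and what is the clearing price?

F 3, G 3, I 1; clearing price €107

Pooled unit-bids ranked (top 7): 133 (F-1), 133 (G-1), 131 (G-2), 125 (F-2), 117 (G-3), 115 (F-3), 114 (I-1)
Highest rejected unit-bid = €107.
Allocation: F 3, G 3, I 1.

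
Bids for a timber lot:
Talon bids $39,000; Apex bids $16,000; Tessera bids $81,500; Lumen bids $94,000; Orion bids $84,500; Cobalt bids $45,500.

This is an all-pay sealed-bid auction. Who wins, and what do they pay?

Lumen pays $94,000

Sorting bids: 94,000 (Lumen) > 84,500 (Orion) > 81,500 (Tessera) > 45,500 (Cobalt) > 39,000 (Talon) > 16,000 (Apex)
Lumen wins with the top bid; all bids are sunk regardless.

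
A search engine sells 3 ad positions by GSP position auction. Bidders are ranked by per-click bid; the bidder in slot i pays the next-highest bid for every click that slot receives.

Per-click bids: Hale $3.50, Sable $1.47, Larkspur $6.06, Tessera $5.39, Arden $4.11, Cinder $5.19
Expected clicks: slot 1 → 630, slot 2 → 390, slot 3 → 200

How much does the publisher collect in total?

Sorting advertisers: $6.06 (Larkspur) > $5.39 (Tessera) > $5.19 (Cinder) > $4.11 (Arden) > …
Slot 1: Larkspur pays $5.39 × 630 = $3395.70
Slot 2: Tessera pays $5.19 × 390 = $2024.10
Slot 3: Cinder pays $4.11 × 200 = $822.00
Total = $6241.80

Total revenue: $6241.80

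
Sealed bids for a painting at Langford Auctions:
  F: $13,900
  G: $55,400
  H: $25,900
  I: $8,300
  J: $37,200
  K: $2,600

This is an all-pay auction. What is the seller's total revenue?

Total revenue: $143,300

All-pay auction: the highest bidder wins the item, but every bidder pays their own bid.
Bids in order: 55,400 (G) > 37,200 (J) > 25,900 (H) > 13,900 (F) > 8,300 (I) > 2,600 (K)
Every bidder forfeits their bid regardless of winning.
Revenue = 13,900 + 55,400 + 25,900 + 8,300 + 37,200 + 2,600 = $143,300.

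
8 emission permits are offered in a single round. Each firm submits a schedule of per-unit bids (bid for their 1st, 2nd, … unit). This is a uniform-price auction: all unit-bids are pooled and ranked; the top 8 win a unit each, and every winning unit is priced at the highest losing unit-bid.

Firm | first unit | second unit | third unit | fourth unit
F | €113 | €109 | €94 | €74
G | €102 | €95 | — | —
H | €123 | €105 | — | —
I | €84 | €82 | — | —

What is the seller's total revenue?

All unit-bids, highest first — top 8: 123 (H-1), 113 (F-1), 109 (F-2), 105 (H-2), 102 (G-1), 95 (G-2), 94 (F-3), 84 (I-1)
The (k+1)-th unit-bid is €82.
Allocation: F 3, G 2, H 2, I 1. Every unit priced at €82.
Revenue = 8 × 82 = €656.

Total revenue: €656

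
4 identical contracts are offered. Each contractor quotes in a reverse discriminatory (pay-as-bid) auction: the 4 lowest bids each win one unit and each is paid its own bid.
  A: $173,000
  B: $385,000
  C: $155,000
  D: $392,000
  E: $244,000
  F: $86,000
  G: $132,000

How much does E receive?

Sorting: 86,000 (F), 132,000 (G), 155,000 (C), 173,000 (A), 244,000 (E), 385,000 (B), …
Winners (4 units): F, G, C, A.
E does not win → $0.

E is paid $0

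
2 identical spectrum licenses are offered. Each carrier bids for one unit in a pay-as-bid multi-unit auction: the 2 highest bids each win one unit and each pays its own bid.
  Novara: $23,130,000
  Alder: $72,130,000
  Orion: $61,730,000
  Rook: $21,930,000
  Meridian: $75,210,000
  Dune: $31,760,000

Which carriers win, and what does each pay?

Meridian $75,210,000, Alder $72,130,000

Bids ranked high→low: 75,210,000 (Meridian), 72,130,000 (Alder), 61,730,000 (Orion), 31,760,000 (Dune), …
The 2 highest are Meridian, Alder.
Each winner pays its own bid: Meridian $75,210,000, Alder $72,130,000.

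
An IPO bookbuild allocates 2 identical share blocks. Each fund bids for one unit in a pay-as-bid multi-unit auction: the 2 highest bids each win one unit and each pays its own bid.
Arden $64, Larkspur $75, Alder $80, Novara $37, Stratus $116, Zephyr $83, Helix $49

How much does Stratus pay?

Stratus pays $116

Bids ranked high→low: 116 (Stratus), 83 (Zephyr), 80 (Alder), 75 (Larkspur), …
The 2 highest are Stratus, Zephyr.
Stratus wins → own bid $116.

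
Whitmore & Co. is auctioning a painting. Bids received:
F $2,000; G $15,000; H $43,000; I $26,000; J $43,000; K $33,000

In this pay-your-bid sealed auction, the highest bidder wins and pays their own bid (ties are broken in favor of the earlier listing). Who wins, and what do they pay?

H pays $43,000

Pay-your-bid sealed auction: the highest bidder wins and pays their own bid.
Sorting bids: 43,000 (H) > 43,000 (J) > 33,000 (K) > 26,000 (I) > 15,000 (G) > 2,000 (F)
Tie at $43,000 → H wins by tie-break.
H is highest → pays own bid, $43,000.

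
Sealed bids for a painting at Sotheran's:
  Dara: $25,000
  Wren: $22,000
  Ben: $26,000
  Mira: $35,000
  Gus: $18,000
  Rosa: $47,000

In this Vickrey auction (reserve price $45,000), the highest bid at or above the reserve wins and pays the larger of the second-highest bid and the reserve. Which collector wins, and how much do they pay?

Rosa pays $45,000

Sorting bids: 47,000 (Rosa) > 35,000 (Mira) > 26,000 (Ben) > 25,000 (Dara) > 22,000 (Wren) > 18,000 (Gus)
Rosa has the top bid at or above the reserve ($47,000).
Second-highest bid $35,000 is below the reserve $45,000, so the reserve binds → payment $45,000.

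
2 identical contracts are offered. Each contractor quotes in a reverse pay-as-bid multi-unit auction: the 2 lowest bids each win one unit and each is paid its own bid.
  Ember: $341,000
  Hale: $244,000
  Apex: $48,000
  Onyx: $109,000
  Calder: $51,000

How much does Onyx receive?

Onyx is paid $0

Ordering the bids: 48,000 (Apex), 51,000 (Calder), 109,000 (Onyx), 244,000 (Hale), …
Winners (2 units): Apex, Calder.
Onyx does not win → $0.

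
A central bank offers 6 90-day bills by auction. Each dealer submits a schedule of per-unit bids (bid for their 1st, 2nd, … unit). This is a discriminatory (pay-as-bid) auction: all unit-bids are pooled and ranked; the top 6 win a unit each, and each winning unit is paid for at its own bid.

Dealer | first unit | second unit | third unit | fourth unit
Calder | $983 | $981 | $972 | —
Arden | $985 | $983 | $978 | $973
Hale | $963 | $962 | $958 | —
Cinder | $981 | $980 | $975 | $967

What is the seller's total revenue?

Merging the schedules and taking the best 6: 985 (Arden-1), 983 (Calder-1), 983 (Arden-2), 981 (Calder-2), 981 (Cinder-1), 980 (Cinder-2)
Next rejected bid: $978 (not a price — pay-as-bid).
Each winning unit pays its own bid.
Revenue = 985 + 983 + 983 + 981 + 981 + 980 = $5,893.

Total revenue: $5,893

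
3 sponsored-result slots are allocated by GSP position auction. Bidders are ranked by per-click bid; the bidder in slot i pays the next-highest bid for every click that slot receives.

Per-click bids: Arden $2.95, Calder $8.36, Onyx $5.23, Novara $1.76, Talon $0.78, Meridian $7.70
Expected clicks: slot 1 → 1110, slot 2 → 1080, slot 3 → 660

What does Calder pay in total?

Calder pays $8547.00

Per-click bids in order: $8.36 (Calder) > $7.70 (Meridian) > $5.23 (Onyx) > $2.95 (Arden) > …
Calder holds slot 1 → pays next bid $7.70 × 1110 clicks = $8547.00.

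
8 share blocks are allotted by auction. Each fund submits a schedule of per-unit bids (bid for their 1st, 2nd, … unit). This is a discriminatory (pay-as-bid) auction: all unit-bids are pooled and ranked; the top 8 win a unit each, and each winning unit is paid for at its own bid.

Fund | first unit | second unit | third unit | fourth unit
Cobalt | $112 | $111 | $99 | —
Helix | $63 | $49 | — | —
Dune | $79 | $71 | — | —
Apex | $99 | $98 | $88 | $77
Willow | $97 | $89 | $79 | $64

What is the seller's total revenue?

Total revenue: $793

Merging the schedules and taking the best 8: 112 (Cobalt-1), 111 (Cobalt-2), 99 (Cobalt-3), 99 (Apex-1), 98 (Apex-2), 97 (Willow-1), 89 (Willow-2), 88 (Apex-3)
Next rejected bid: $79 (not a price — pay-as-bid).
Each winning unit pays its own bid.
Revenue = 112 + 111 + 99 + 99 + 98 + 97 + 89 + 88 = $793.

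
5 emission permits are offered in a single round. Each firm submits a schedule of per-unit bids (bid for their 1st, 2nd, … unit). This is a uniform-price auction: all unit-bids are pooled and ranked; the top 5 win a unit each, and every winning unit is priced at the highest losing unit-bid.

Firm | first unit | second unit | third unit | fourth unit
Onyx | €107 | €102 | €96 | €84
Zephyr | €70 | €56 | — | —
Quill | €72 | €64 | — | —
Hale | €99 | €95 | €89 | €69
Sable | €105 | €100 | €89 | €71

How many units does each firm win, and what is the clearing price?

Hale 1, Onyx 2, Sable 2; clearing price €96

All unit-bids, highest first — top 5: 107 (Onyx-1), 105 (Sable-1), 102 (Onyx-2), 100 (Sable-2), 99 (Hale-1)
Highest rejected unit-bid = €96.
Allocation: Hale 1, Onyx 2, Sable 2.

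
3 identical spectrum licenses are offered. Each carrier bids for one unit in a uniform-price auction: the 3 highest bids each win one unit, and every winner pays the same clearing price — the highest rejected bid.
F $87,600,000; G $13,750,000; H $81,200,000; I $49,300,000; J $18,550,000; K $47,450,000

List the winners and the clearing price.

F, H, I; each pays $47,450,000

Sorting: 87,600,000 (F), 81,200,000 (H), 49,300,000 (I), 47,450,000 (K), 18,550,000 (J), …
The 3 highest are F, H, I.
Clearing price = highest rejected bid = $47,450,000.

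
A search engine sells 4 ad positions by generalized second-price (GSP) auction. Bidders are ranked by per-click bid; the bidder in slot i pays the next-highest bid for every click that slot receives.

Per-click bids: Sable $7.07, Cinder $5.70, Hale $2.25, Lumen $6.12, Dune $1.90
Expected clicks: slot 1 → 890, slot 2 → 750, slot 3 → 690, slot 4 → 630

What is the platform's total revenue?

Ranked by bid: $7.07 (Sable) > $6.12 (Lumen) > $5.70 (Cinder) > $2.25 (Hale) > $1.90 (Dune)
Slot 1: Sable pays $6.12 × 890 = $5446.80
Slot 2: Lumen pays $5.70 × 750 = $4275.00
Slot 3: Cinder pays $2.25 × 690 = $1552.50
Slot 4: Hale pays $1.90 × 630 = $1197.00
Total = $12471.30

Total revenue: $12471.30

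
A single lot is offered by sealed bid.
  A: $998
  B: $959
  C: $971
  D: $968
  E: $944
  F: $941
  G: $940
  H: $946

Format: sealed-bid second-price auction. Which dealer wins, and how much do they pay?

Bids in order: 998 (A) > 971 (C) > 968 (D) > 959 (B) > 946 (H) > 944 (E) > …
A wins with the highest bid; price is set by the runner-up at $971.

A pays $971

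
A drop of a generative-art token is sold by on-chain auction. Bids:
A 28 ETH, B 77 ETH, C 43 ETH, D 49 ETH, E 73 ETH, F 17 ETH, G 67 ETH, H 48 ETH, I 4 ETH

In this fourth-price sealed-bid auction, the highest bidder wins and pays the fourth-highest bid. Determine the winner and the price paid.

B pays 49 ETH

Fourth-price sealed-bid auction: the highest bidder wins and pays the fourth-highest bid.
Bids ranked: 77 (B) > 73 (E) > 67 (G) > 49 (D) > 48 (H) > 43 (C) > …
B is highest; pays the fourth-highest bid, 49 ETH.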